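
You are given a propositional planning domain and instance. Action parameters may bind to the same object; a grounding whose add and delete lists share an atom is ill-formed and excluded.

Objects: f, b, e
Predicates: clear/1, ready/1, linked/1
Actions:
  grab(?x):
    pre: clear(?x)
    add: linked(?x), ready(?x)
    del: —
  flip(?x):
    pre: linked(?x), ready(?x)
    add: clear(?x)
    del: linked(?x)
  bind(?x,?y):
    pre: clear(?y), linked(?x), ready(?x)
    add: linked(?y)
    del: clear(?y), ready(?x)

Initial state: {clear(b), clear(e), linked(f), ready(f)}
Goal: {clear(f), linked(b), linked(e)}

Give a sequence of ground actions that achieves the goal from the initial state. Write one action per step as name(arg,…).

grab(b); grab(e); flip(f)

1. grab(b)  →  {clear(b), clear(e), linked(b), linked(f), ready(b), ready(f)}
2. grab(e)  →  {clear(b), clear(e), linked(b), linked(e), linked(f), ready(b), ready(e), ready(f)}
3. flip(f)  →  {clear(b), clear(e), clear(f), linked(b), linked(e), ready(b), ready(e), ready(f)}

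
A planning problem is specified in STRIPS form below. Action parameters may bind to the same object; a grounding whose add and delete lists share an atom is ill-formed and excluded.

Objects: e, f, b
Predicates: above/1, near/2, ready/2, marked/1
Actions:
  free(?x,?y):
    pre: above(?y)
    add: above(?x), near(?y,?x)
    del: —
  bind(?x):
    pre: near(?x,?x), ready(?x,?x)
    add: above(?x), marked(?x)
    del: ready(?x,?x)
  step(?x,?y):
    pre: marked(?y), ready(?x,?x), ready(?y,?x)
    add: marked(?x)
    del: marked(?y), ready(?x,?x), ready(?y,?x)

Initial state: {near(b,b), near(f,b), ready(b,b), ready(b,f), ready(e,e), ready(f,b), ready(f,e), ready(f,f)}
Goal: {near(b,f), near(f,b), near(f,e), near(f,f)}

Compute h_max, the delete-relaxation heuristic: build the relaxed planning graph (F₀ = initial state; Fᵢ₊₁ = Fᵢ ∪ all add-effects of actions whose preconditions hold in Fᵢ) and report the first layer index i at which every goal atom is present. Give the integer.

3

F0 = init (8 atoms)
F1 = F0 ∪ {above(b), marked(b)}  (10 atoms)
F2 = F1 ∪ {above(e), above(f), marked(f), near(b,e), near(b,f)}  (15 atoms)
F3 = F2 ∪ {marked(e), near(e,b), near(e,e), near(e,f), near(f,e), near(f,f)}  (21 atoms)
goal ⊆ F3  ⇒  h_max = 3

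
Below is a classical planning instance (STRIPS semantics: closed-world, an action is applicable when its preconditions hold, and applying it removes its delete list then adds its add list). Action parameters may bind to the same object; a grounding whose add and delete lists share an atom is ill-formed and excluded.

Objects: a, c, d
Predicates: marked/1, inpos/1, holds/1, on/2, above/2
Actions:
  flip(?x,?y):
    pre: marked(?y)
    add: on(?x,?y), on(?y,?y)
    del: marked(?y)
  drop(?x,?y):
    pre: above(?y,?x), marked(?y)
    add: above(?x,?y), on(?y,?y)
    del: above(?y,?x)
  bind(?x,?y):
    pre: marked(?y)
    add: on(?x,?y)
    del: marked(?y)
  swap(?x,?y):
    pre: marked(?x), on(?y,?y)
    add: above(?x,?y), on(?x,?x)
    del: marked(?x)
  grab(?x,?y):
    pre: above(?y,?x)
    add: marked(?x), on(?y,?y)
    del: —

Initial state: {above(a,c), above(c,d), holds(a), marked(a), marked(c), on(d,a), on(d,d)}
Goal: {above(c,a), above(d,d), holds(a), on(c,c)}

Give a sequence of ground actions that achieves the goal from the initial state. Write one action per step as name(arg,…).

1. drop(c,a)  →  {above(c,a), above(c,d), holds(a), marked(a), marked(c), on(a,a), on(d,a), on(d,d)}
2. grab(d,c)  →  {above(c,a), above(c,d), holds(a), marked(a), marked(c), marked(d), on(a,a), on(c,c), on(d,a), on(d,d)}
3. swap(d,d)  →  {above(c,a), above(c,d), above(d,d), holds(a), marked(a), marked(c), on(a,a), on(c,c), on(d,a), on(d,d)}

drop(c,a); grab(d,c); swap(d,d)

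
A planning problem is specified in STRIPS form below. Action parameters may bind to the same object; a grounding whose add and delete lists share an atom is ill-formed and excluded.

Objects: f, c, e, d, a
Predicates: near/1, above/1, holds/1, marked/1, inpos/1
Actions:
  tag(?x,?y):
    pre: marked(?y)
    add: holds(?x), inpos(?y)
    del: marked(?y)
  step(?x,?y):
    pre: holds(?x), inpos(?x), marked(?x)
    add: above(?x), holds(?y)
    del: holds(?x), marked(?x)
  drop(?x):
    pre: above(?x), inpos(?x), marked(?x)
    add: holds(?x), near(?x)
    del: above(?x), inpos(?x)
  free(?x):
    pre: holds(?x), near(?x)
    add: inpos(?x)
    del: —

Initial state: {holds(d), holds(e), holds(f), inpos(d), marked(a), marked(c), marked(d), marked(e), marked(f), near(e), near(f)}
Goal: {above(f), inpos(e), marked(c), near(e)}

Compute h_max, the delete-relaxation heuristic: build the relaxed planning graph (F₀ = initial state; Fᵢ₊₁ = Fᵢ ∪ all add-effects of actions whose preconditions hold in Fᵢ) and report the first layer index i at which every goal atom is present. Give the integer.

F0 = init (11 atoms)
F1 = F0 ∪ {above(d), holds(a), holds(c), inpos(a), inpos(c), inpos(e), inpos(f)}  (18 atoms)
F2 = F1 ∪ {above(a), above(c), above(e), above(f), near(d)}  (23 atoms)
goal ⊆ F2  ⇒  h_max = 2

2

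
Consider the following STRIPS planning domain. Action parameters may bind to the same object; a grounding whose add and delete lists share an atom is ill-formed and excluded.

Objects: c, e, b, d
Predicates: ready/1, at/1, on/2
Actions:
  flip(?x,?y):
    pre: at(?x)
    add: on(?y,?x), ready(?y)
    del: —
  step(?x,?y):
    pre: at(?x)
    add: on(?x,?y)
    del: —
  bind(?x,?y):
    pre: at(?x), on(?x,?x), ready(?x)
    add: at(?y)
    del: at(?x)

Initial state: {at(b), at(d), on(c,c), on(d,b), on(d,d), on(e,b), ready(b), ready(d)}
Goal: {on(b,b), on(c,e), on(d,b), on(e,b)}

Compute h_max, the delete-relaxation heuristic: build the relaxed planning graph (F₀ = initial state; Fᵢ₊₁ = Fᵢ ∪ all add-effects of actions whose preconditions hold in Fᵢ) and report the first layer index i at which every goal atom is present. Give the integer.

F0 = init (8 atoms)
F1 = F0 ∪ {at(c), at(e), on(b,b), on(b,c), on(b,d), on(b,e), on(c,b), on(c,d), on(d,c), on(d,e), on(e,d), ready(c), ready(e)}  (21 atoms)
F2 = F1 ∪ {on(c,e), on(e,c), on(e,e)}  (24 atoms)
goal ⊆ F2  ⇒  h_max = 2

2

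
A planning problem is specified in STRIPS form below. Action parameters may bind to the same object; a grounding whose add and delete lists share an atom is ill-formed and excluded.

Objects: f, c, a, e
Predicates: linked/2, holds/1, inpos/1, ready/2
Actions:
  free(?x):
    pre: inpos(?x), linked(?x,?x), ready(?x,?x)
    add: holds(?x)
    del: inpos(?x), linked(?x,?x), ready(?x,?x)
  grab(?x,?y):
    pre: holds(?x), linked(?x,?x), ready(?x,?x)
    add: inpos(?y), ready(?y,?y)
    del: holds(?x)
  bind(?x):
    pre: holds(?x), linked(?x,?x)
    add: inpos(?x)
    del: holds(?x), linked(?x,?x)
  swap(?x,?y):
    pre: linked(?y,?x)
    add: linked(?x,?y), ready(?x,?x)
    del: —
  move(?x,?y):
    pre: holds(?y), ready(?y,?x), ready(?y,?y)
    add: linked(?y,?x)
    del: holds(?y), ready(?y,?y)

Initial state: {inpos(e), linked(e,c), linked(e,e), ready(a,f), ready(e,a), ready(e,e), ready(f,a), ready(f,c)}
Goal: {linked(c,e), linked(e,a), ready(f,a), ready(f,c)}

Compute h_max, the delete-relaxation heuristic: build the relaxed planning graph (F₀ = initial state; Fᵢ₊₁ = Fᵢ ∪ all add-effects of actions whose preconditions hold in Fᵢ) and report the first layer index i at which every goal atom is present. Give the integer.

2

F0 = init (8 atoms)
F1 = F0 ∪ {holds(e), linked(c,e), ready(c,c)}  (11 atoms)
F2 = F1 ∪ {inpos(a), inpos(c), inpos(f), linked(e,a), ready(a,a), ready(f,f)}  (17 atoms)
goal ⊆ F2  ⇒  h_max = 2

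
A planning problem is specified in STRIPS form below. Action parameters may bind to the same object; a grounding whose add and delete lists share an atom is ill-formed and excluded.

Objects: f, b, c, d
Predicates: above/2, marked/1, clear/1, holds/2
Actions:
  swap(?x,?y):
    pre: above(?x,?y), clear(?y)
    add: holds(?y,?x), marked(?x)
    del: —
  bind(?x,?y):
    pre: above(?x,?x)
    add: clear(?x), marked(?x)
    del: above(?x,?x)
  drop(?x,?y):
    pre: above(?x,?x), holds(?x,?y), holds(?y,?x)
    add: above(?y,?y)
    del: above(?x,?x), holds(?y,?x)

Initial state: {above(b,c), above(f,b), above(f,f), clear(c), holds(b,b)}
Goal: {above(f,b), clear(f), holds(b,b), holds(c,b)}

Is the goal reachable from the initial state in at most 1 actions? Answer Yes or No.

1. swap(b,c)  →  {above(b,c), above(f,b), above(f,f), clear(c), holds(b,b), holds(c,b), marked(b)}
2. bind(f,f)  →  {above(b,c), above(f,b), clear(c), clear(f), holds(b,b), holds(c,b), marked(b), marked(f)}
optimal plan length = 2; 2 > 1

No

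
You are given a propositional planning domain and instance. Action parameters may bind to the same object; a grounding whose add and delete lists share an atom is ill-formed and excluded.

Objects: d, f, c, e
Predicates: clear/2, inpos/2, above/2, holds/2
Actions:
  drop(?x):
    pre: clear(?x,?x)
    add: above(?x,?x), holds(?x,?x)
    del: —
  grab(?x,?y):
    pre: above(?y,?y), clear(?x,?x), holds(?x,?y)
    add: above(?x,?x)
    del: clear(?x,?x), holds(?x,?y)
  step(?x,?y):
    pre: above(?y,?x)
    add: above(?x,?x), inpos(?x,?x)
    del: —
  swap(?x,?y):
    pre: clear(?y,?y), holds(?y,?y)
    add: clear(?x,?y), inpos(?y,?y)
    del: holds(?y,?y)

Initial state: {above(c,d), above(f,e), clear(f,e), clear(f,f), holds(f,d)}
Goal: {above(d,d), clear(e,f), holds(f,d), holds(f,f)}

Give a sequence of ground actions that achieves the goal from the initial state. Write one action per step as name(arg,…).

1. drop(f)  →  {above(c,d), above(f,e), above(f,f), clear(f,e), clear(f,f), holds(f,d), holds(f,f)}
2. step(d,c)  →  {above(c,d), above(d,d), above(f,e), above(f,f), clear(f,e), clear(f,f), holds(f,d), holds(f,f), inpos(d,d)}
3. swap(e,f)  →  {above(c,d), above(d,d), above(f,e), above(f,f), clear(e,f), clear(f,e), clear(f,f), holds(f,d), inpos(d,d), inpos(f,f)}
4. drop(f)  →  {above(c,d), above(d,d), above(f,e), above(f,f), clear(e,f), clear(f,e), clear(f,f), holds(f,d), holds(f,f), inpos(d,d), inpos(f,f)}

drop(f); step(d,c); swap(e,f); drop(f)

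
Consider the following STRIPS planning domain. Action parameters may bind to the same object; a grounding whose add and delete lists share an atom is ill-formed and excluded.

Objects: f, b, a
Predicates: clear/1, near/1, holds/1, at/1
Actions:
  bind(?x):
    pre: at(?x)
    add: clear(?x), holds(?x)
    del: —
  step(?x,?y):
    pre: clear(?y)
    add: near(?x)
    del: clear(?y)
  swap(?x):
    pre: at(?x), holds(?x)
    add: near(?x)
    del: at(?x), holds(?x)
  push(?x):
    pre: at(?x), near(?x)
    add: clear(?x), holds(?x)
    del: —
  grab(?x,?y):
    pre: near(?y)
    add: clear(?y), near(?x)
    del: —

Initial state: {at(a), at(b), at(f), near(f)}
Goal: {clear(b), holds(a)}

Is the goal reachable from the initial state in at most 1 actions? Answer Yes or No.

No

1. bind(b)  →  {at(a), at(b), at(f), clear(b), holds(b), near(f)}
2. bind(a)  →  {at(a), at(b), at(f), clear(a), clear(b), holds(a), holds(b), near(f)}
optimal plan length = 2; 2 > 1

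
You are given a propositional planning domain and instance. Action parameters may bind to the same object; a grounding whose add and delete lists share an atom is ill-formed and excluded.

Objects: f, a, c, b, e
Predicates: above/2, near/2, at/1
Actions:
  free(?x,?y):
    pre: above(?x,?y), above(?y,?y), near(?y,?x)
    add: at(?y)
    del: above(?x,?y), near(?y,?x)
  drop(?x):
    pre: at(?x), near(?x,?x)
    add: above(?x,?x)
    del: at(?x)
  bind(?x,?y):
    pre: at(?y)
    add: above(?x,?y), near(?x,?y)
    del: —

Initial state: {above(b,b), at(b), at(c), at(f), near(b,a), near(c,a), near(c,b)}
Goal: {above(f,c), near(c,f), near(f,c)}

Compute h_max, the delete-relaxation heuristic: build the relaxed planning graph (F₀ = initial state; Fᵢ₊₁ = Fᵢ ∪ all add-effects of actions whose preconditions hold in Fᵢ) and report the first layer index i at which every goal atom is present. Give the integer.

1

F0 = init (7 atoms)
F1 = F0 ∪ {above(a,b), above(a,c), above(a,f), above(b,c), above(b,f), above(c,b), above(c,c), above(c,f), above(e,b), above(e,c), above(e,f), above(f,b), above(f,c), above(f,f), near(a,b), near(a,c), near(a,f), near(b,b), near(b,c), near(b,f), near(c,c), near(c,f), near(e,b), near(e,c), near(e,f), near(f,b), near(f,c), near(f,f)}  (35 atoms)
goal ⊆ F1  ⇒  h_max = 1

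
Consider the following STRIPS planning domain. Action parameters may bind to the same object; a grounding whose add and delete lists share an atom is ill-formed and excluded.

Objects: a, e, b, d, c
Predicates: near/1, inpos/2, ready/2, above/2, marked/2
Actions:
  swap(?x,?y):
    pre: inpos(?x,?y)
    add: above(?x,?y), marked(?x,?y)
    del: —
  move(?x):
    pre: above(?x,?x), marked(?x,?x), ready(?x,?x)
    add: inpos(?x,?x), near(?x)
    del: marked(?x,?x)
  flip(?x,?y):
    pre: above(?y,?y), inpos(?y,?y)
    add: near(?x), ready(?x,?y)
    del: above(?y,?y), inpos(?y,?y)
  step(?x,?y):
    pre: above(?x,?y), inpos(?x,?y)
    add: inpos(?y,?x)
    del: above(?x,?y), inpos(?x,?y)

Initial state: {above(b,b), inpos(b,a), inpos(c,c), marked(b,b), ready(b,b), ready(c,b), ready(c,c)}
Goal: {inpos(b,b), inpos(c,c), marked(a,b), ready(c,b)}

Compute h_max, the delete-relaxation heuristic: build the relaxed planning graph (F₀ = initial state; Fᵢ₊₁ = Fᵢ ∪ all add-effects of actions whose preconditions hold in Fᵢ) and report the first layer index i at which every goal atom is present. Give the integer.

3

F0 = init (7 atoms)
F1 = F0 ∪ {above(b,a), above(c,c), inpos(b,b), marked(b,a), marked(c,c), near(b)}  (13 atoms)
F2 = F1 ∪ {inpos(a,b), near(a), near(c), near(d), near(e), ready(a,b), ready(a,c), ready(b,c), ready(d,b), ready(d,c), ready(e,b), ready(e,c)}  (25 atoms)
F3 = F2 ∪ {above(a,b), marked(a,b)}  (27 atoms)
goal ⊆ F3  ⇒  h_max = 3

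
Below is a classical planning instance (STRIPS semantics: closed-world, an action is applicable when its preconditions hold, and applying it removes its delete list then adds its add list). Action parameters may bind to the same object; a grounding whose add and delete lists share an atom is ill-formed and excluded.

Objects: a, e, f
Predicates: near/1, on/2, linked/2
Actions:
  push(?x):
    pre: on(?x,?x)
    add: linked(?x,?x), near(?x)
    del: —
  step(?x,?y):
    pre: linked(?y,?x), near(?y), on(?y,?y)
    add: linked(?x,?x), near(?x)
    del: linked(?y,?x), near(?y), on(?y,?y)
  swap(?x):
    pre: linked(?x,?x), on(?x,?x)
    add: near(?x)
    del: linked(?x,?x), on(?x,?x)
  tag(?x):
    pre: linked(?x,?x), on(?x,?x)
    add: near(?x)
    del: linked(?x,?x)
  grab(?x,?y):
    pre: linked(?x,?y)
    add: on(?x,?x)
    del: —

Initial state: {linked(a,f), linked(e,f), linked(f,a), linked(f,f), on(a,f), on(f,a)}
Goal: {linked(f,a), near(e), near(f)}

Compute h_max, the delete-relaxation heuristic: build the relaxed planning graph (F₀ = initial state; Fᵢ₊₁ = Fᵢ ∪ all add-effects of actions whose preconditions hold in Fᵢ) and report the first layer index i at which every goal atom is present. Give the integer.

2

F0 = init (6 atoms)
F1 = F0 ∪ {on(a,a), on(e,e), on(f,f)}  (9 atoms)
F2 = F1 ∪ {linked(a,a), linked(e,e), near(a), near(e), near(f)}  (14 atoms)
goal ⊆ F2  ⇒  h_max = 2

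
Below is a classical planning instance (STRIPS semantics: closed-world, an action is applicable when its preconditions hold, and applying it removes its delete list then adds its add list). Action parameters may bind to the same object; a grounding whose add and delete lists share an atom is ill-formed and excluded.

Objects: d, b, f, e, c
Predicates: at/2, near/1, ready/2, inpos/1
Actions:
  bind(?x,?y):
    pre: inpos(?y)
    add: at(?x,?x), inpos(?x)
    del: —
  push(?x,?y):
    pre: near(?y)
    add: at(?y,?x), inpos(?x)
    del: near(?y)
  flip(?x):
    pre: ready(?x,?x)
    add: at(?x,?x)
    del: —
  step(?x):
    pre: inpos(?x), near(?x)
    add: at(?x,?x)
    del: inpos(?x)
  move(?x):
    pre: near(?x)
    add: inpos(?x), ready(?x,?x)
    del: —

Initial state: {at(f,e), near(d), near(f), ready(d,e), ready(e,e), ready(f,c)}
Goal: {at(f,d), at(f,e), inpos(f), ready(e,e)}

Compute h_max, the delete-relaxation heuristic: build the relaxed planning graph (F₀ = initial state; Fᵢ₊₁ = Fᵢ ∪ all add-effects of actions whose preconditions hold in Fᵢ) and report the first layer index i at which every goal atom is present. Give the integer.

F0 = init (6 atoms)
F1 = F0 ∪ {at(d,b), at(d,c), at(d,d), at(d,e), at(d,f), at(e,e), at(f,b), at(f,c), at(f,d), at(f,f), inpos(b), inpos(c), inpos(d), inpos(e), inpos(f), ready(d,d), ready(f,f)}  (23 atoms)
goal ⊆ F1  ⇒  h_max = 1

1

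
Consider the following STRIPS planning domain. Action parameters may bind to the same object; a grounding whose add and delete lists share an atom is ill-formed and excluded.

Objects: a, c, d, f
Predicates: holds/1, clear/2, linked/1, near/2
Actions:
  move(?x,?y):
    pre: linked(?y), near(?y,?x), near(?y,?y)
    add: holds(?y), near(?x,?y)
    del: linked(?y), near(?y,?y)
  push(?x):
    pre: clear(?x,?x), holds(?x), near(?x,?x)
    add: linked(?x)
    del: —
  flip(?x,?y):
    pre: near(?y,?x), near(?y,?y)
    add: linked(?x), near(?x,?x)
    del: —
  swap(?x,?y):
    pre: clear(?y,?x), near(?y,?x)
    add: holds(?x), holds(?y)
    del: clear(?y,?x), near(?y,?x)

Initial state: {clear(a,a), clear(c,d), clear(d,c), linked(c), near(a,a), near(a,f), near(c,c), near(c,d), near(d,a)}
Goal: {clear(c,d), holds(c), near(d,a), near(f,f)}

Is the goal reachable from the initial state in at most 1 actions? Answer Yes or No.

1. move(d,c)  →  {clear(a,a), clear(c,d), clear(d,c), holds(c), near(a,a), near(a,f), near(c,d), near(d,a), near(d,c)}
2. flip(f,a)  →  {clear(a,a), clear(c,d), clear(d,c), holds(c), linked(f), near(a,a), near(a,f), near(c,d), near(d,a), near(d,c), near(f,f)}
optimal plan length = 2; 2 > 1

No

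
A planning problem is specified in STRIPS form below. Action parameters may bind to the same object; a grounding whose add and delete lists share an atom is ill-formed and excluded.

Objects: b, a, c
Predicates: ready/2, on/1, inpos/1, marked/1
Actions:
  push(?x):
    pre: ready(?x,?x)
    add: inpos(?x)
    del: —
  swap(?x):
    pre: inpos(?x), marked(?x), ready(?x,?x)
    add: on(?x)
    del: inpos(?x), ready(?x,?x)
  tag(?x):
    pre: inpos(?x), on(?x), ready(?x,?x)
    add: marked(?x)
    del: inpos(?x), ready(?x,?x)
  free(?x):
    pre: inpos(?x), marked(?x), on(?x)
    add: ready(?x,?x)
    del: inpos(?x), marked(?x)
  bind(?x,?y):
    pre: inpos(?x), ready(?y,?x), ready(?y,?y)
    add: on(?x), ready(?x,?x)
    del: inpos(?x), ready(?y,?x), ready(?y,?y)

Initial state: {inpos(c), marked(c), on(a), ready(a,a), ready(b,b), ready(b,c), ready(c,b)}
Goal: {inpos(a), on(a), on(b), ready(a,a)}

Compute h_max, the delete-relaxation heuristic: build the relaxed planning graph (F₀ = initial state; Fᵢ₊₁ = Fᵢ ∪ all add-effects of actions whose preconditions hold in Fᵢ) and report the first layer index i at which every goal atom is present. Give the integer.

F0 = init (7 atoms)
F1 = F0 ∪ {inpos(a), inpos(b), on(c), ready(c,c)}  (11 atoms)
F2 = F1 ∪ {marked(a), on(b)}  (13 atoms)
goal ⊆ F2  ⇒  h_max = 2

2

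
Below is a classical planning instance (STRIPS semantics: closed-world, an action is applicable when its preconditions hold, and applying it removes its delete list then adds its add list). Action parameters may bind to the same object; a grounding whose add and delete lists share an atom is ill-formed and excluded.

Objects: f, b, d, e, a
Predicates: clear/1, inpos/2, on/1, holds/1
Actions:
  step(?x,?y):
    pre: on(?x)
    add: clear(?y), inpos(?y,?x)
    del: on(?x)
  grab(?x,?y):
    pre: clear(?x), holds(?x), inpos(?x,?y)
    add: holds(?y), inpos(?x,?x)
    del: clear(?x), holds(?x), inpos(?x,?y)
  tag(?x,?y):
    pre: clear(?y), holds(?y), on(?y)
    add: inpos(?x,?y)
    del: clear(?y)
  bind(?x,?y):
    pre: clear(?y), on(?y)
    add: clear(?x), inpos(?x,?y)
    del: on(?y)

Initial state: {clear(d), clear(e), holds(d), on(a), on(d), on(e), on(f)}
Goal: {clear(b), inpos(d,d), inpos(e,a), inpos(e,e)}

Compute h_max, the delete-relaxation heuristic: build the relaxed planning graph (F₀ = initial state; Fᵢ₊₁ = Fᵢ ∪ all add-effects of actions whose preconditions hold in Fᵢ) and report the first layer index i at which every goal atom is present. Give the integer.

F0 = init (7 atoms)
F1 = F0 ∪ {clear(a), clear(b), clear(f), inpos(a,a), inpos(a,d), inpos(a,e), inpos(a,f), inpos(b,a), inpos(b,d), inpos(b,e), inpos(b,f), inpos(d,a), inpos(d,d), inpos(d,e), inpos(d,f), inpos(e,a), inpos(e,d), inpos(e,e), inpos(e,f), inpos(f,a), inpos(f,d), inpos(f,e), inpos(f,f)}  (30 atoms)
goal ⊆ F1  ⇒  h_max = 1

1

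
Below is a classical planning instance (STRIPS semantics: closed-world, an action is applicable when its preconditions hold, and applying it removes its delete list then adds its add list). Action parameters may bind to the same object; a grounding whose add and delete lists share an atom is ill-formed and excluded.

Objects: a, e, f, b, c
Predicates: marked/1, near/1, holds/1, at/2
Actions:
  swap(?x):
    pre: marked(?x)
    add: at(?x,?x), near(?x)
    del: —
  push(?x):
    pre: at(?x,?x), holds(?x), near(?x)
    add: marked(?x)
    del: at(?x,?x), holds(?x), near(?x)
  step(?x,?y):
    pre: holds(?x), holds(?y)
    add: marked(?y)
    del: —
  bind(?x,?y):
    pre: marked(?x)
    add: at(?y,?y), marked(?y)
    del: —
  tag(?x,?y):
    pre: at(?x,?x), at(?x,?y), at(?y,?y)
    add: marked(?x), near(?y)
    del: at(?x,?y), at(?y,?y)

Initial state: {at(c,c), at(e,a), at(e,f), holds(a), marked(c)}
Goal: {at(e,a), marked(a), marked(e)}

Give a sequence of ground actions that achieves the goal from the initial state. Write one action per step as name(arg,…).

1. step(a,a)  →  {at(c,c), at(e,a), at(e,f), holds(a), marked(a), marked(c)}
2. bind(a,e)  →  {at(c,c), at(e,a), at(e,e), at(e,f), holds(a), marked(a), marked(c), marked(e)}

step(a,a); bind(a,e)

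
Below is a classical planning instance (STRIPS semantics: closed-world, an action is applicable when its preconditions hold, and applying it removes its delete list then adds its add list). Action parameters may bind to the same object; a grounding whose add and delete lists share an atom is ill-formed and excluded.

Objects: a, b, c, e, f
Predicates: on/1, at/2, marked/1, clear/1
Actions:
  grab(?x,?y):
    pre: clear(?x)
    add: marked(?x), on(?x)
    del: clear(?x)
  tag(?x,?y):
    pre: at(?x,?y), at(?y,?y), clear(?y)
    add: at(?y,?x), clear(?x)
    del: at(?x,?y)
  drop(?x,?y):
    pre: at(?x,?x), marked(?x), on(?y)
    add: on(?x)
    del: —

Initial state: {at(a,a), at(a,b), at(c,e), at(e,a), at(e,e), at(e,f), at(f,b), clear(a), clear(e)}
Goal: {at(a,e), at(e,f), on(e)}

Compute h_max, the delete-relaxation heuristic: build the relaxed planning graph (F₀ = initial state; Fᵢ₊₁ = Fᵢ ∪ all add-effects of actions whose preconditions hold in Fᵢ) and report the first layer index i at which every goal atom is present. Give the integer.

F0 = init (9 atoms)
F1 = F0 ∪ {at(a,e), at(e,c), clear(c), marked(a), marked(e), on(a), on(e)}  (16 atoms)
goal ⊆ F1  ⇒  h_max = 1

1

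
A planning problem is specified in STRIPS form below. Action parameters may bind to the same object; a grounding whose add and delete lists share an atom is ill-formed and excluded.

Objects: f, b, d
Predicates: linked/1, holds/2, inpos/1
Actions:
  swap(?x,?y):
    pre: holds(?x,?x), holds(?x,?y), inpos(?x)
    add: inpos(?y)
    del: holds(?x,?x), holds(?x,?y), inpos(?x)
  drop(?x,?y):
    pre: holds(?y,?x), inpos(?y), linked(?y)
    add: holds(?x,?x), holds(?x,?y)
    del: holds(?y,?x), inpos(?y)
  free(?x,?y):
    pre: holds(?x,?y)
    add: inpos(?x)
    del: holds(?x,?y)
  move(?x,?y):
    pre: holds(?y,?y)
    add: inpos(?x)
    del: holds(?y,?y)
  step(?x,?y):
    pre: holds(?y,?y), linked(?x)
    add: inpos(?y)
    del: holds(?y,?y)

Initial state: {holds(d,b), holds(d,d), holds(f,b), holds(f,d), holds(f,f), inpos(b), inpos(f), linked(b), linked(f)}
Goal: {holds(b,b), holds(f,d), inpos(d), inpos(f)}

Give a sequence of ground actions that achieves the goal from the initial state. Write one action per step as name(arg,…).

drop(b,f); free(f,f); free(d,b)

1. drop(b,f)  →  {holds(b,b), holds(b,f), holds(d,b), holds(d,d), holds(f,d), holds(f,f), inpos(b), linked(b), linked(f)}
2. free(f,f)  →  {holds(b,b), holds(b,f), holds(d,b), holds(d,d), holds(f,d), inpos(b), inpos(f), linked(b), linked(f)}
3. free(d,b)  →  {holds(b,b), holds(b,f), holds(d,d), holds(f,d), inpos(b), inpos(d), inpos(f), linked(b), linked(f)}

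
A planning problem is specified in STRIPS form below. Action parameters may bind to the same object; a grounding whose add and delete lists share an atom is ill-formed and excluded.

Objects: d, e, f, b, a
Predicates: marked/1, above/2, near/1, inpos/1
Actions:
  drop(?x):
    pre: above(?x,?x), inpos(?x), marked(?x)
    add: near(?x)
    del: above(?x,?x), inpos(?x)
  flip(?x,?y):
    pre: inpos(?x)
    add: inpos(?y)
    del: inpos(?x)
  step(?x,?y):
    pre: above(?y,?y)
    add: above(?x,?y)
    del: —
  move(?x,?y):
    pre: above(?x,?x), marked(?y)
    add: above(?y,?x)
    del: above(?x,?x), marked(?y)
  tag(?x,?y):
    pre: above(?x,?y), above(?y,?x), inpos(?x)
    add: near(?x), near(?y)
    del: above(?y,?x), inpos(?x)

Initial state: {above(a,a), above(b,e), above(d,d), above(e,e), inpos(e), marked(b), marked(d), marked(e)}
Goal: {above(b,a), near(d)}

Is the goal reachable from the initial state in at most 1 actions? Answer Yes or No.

1. flip(e,d)  →  {above(a,a), above(b,e), above(d,d), above(e,e), inpos(d), marked(b), marked(d), marked(e)}
2. drop(d)  →  {above(a,a), above(b,e), above(e,e), marked(b), marked(d), marked(e), near(d)}
3. step(b,a)  →  {above(a,a), above(b,a), above(b,e), above(e,e), marked(b), marked(d), marked(e), near(d)}
optimal plan length = 3; 3 > 1

No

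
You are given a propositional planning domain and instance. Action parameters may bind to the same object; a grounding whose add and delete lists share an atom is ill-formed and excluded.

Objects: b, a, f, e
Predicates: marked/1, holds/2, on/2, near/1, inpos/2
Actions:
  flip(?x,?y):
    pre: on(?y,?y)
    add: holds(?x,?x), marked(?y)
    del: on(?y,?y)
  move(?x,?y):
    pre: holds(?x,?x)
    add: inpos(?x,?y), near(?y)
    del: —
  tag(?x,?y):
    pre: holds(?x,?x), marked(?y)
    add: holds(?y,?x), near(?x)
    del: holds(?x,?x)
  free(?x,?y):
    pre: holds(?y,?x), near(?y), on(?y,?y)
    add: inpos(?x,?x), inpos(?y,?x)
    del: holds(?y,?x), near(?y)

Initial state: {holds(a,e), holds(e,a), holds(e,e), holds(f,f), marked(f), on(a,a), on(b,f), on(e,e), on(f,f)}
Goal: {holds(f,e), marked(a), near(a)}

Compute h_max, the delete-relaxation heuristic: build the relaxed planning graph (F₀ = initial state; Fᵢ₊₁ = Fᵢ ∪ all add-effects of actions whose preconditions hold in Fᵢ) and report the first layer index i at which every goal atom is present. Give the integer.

1

F0 = init (9 atoms)
F1 = F0 ∪ {holds(a,a), holds(b,b), holds(f,e), inpos(e,a), inpos(e,b), inpos(e,e), inpos(e,f), inpos(f,a), inpos(f,b), inpos(f,e), inpos(f,f), marked(a), marked(e), near(a), near(b), near(e), near(f)}  (26 atoms)
goal ⊆ F1  ⇒  h_max = 1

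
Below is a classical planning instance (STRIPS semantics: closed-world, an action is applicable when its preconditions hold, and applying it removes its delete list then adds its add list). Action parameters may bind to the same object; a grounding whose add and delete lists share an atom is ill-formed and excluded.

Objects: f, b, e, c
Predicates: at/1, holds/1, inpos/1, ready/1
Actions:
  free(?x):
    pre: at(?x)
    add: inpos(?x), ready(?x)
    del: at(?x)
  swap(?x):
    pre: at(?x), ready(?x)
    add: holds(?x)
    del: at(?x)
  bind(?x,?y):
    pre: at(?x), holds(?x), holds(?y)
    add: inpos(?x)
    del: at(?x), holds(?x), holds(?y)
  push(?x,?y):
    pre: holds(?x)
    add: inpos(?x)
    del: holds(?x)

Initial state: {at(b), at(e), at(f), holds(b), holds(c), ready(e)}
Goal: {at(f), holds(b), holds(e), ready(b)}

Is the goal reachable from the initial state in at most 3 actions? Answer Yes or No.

1. free(b)  →  {at(e), at(f), holds(b), holds(c), inpos(b), ready(b), ready(e)}
2. swap(e)  →  {at(f), holds(b), holds(c), holds(e), inpos(b), ready(b), ready(e)}
optimal plan length = 2; 2 ≤ 3

Yes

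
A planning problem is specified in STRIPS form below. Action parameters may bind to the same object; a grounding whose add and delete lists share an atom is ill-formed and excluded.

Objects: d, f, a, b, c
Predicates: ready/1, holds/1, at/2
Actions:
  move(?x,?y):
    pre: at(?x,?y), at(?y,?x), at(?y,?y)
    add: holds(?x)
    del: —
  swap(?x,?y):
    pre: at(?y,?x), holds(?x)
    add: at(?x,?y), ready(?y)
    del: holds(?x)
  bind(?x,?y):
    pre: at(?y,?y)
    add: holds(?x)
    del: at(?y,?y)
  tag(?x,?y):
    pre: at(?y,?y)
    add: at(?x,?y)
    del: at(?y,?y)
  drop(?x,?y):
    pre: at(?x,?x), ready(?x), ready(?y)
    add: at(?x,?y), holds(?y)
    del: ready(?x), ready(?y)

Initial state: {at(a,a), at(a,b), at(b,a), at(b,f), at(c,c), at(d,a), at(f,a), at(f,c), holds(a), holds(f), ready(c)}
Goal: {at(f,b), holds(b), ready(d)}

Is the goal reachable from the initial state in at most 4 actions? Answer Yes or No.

Yes

1. move(b,a)  →  {at(a,a), at(a,b), at(b,a), at(b,f), at(c,c), at(d,a), at(f,a), at(f,c), holds(a), holds(b), holds(f), ready(c)}
2. swap(f,b)  →  {at(a,a), at(a,b), at(b,a), at(b,f), at(c,c), at(d,a), at(f,a), at(f,b), at(f,c), holds(a), holds(b), ready(b), ready(c)}
3. swap(a,d)  →  {at(a,a), at(a,b), at(a,d), at(b,a), at(b,f), at(c,c), at(d,a), at(f,a), at(f,b), at(f,c), holds(b), ready(b), ready(c), ready(d)}
optimal plan length = 3; 3 ≤ 4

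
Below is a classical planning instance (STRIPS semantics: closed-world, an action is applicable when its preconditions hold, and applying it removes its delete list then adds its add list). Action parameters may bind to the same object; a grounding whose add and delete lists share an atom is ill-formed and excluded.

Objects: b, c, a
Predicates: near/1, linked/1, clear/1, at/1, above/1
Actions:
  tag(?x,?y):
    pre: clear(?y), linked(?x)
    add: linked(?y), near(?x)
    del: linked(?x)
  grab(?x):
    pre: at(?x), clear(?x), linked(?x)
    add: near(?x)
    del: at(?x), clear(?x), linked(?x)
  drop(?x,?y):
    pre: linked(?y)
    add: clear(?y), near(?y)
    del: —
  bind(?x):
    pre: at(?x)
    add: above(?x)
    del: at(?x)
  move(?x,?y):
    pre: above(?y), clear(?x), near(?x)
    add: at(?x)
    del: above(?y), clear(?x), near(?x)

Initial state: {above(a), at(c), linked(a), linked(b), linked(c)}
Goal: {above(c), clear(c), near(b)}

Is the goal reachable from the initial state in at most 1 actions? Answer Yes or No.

No

1. drop(b,b)  →  {above(a), at(c), clear(b), linked(a), linked(b), linked(c), near(b)}
2. drop(b,c)  →  {above(a), at(c), clear(b), clear(c), linked(a), linked(b), linked(c), near(b), near(c)}
3. bind(c)  →  {above(a), above(c), clear(b), clear(c), linked(a), linked(b), linked(c), near(b), near(c)}
optimal plan length = 3; 3 > 1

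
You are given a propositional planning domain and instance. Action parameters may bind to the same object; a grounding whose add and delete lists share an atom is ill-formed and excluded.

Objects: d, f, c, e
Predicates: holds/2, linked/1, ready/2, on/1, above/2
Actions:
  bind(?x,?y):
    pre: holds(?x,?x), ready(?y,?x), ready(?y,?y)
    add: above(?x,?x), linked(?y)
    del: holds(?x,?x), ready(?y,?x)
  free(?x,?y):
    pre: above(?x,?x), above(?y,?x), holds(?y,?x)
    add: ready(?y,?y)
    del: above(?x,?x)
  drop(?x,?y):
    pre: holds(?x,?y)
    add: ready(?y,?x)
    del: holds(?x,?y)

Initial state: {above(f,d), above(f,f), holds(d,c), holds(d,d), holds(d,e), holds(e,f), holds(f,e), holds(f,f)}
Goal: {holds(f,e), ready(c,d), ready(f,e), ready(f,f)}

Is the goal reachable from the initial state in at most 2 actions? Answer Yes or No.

1. free(f,f)  →  {above(f,d), holds(d,c), holds(d,d), holds(d,e), holds(e,f), holds(f,e), holds(f,f), ready(f,f)}
2. drop(d,c)  →  {above(f,d), holds(d,d), holds(d,e), holds(e,f), holds(f,e), holds(f,f), ready(c,d), ready(f,f)}
3. drop(e,f)  →  {above(f,d), holds(d,d), holds(d,e), holds(f,e), holds(f,f), ready(c,d), ready(f,e), ready(f,f)}
optimal plan length = 3; 3 > 2

No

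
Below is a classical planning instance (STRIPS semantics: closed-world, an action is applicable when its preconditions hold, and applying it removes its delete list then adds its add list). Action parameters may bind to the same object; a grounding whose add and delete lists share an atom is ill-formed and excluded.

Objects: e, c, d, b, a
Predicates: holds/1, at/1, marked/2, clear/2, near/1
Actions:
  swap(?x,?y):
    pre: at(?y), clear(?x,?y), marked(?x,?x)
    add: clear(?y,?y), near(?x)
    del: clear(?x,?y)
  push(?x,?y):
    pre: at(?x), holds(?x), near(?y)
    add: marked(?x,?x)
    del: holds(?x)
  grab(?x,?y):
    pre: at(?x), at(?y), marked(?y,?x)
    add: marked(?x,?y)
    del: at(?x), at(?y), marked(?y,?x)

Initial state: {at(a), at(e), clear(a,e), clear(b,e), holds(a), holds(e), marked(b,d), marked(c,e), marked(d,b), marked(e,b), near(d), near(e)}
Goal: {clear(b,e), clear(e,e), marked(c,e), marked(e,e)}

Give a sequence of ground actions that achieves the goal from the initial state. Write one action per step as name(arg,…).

push(e,e); push(a,e); swap(a,e)

1. push(e,e)  →  {at(a), at(e), clear(a,e), clear(b,e), holds(a), marked(b,d), marked(c,e), marked(d,b), marked(e,b), marked(e,e), near(d), near(e)}
2. push(a,e)  →  {at(a), at(e), clear(a,e), clear(b,e), marked(a,a), marked(b,d), marked(c,e), marked(d,b), marked(e,b), marked(e,e), near(d), near(e)}
3. swap(a,e)  →  {at(a), at(e), clear(b,e), clear(e,e), marked(a,a), marked(b,d), marked(c,e), marked(d,b), marked(e,b), marked(e,e), near(a), near(d), near(e)}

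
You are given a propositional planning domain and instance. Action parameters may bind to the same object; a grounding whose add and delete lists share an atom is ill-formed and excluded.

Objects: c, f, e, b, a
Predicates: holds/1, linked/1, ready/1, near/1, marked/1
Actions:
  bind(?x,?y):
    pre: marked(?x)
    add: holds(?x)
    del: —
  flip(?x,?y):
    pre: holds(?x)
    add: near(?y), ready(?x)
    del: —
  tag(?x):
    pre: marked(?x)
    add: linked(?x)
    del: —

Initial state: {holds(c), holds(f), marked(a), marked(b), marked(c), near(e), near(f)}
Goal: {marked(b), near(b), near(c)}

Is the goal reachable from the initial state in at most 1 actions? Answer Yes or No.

1. flip(c,c)  →  {holds(c), holds(f), marked(a), marked(b), marked(c), near(c), near(e), near(f), ready(c)}
2. flip(c,b)  →  {holds(c), holds(f), marked(a), marked(b), marked(c), near(b), near(c), near(e), near(f), ready(c)}
optimal plan length = 2; 2 > 1

No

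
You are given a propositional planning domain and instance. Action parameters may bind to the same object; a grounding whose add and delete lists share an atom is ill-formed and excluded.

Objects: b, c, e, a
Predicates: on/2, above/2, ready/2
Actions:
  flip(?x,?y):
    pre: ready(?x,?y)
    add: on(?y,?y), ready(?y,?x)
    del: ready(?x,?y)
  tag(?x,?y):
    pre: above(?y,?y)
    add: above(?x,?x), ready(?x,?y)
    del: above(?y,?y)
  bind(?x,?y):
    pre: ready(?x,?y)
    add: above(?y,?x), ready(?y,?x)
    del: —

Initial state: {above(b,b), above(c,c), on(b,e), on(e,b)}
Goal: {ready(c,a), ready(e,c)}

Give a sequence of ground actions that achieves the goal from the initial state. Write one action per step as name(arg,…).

tag(e,c); tag(a,b); tag(c,a)

1. tag(e,c)  →  {above(b,b), above(e,e), on(b,e), on(e,b), ready(e,c)}
2. tag(a,b)  →  {above(a,a), above(e,e), on(b,e), on(e,b), ready(a,b), ready(e,c)}
3. tag(c,a)  →  {above(c,c), above(e,e), on(b,e), on(e,b), ready(a,b), ready(c,a), ready(e,c)}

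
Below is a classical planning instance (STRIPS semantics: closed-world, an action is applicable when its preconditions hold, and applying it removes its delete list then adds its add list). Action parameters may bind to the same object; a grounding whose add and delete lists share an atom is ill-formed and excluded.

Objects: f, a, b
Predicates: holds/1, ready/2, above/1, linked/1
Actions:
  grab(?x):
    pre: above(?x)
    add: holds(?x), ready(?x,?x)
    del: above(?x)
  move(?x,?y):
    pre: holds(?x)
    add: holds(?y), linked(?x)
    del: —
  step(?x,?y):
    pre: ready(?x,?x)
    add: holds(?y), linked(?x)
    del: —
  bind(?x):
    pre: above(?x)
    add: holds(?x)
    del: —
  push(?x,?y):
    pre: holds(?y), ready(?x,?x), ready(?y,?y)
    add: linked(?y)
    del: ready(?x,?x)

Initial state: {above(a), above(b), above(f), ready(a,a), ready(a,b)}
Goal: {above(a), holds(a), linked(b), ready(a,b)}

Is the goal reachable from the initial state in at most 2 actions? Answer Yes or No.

Yes

1. grab(b)  →  {above(a), above(f), holds(b), ready(a,a), ready(a,b), ready(b,b)}
2. move(b,a)  →  {above(a), above(f), holds(a), holds(b), linked(b), ready(a,a), ready(a,b), ready(b,b)}
optimal plan length = 2; 2 ≤ 2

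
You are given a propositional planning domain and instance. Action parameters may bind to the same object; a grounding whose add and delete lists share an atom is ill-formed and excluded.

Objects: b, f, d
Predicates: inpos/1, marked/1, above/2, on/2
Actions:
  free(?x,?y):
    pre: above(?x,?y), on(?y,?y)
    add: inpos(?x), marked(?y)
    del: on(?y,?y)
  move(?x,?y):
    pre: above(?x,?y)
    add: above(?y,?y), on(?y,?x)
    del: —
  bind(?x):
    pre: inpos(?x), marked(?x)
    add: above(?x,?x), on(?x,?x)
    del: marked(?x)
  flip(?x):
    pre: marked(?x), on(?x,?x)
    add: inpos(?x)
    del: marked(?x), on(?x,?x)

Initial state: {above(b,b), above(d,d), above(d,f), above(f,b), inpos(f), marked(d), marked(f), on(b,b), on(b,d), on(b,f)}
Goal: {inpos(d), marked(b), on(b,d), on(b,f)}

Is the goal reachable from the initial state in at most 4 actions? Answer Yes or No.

1. free(b,b)  →  {above(b,b), above(d,d), above(d,f), above(f,b), inpos(b), inpos(f), marked(b), marked(d), marked(f), on(b,d), on(b,f)}
2. move(d,d)  →  {above(b,b), above(d,d), above(d,f), above(f,b), inpos(b), inpos(f), marked(b), marked(d), marked(f), on(b,d), on(b,f), on(d,d)}
3. free(d,d)  →  {above(b,b), above(d,d), above(d,f), above(f,b), inpos(b), inpos(d), inpos(f), marked(b), marked(d), marked(f), on(b,d), on(b,f)}
optimal plan length = 3; 3 ≤ 4

Yes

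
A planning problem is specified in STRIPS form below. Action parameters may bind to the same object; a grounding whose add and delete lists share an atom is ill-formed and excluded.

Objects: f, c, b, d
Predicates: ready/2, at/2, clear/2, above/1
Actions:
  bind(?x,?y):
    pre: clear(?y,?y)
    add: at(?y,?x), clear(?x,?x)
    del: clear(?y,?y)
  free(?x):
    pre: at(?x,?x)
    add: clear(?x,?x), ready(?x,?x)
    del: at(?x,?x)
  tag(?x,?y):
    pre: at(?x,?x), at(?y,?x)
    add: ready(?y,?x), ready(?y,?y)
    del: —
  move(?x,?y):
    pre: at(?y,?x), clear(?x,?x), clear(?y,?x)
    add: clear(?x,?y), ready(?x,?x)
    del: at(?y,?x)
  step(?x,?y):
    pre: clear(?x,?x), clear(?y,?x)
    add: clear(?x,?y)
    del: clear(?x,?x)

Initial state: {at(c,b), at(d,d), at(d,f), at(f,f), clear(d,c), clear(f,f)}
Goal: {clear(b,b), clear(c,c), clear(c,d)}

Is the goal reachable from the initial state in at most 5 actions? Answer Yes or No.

1. bind(b,f)  →  {at(c,b), at(d,d), at(d,f), at(f,b), at(f,f), clear(b,b), clear(d,c)}
2. free(d)  →  {at(c,b), at(d,f), at(f,b), at(f,f), clear(b,b), clear(d,c), clear(d,d), ready(d,d)}
3. bind(c,d)  →  {at(c,b), at(d,c), at(d,f), at(f,b), at(f,f), clear(b,b), clear(c,c), clear(d,c), ready(d,d)}
4. move(c,d)  →  {at(c,b), at(d,f), at(f,b), at(f,f), clear(b,b), clear(c,c), clear(c,d), clear(d,c), ready(c,c), ready(d,d)}
optimal plan length = 4; 4 ≤ 5

Yes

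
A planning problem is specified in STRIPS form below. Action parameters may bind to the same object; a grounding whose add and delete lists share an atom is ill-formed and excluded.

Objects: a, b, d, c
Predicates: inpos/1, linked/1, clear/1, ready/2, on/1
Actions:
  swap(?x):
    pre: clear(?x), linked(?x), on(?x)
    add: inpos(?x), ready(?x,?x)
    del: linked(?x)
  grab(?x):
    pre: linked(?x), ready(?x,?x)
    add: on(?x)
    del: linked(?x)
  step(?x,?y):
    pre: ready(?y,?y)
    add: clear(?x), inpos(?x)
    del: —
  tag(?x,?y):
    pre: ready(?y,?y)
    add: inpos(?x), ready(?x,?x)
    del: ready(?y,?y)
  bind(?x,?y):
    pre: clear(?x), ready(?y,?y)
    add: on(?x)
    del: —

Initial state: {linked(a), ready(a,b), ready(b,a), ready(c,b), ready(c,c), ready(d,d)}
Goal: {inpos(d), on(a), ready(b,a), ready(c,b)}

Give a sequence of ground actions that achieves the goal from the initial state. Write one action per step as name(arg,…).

1. step(a,d)  →  {clear(a), inpos(a), linked(a), ready(a,b), ready(b,a), ready(c,b), ready(c,c), ready(d,d)}
2. step(d,d)  →  {clear(a), clear(d), inpos(a), inpos(d), linked(a), ready(a,b), ready(b,a), ready(c,b), ready(c,c), ready(d,d)}
3. bind(a,d)  →  {clear(a), clear(d), inpos(a), inpos(d), linked(a), on(a), ready(a,b), ready(b,a), ready(c,b), ready(c,c), ready(d,d)}

step(a,d); step(d,d); bind(a,d)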